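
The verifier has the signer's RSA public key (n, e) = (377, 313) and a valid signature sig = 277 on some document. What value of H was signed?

sig^313 mod 377 = 342

342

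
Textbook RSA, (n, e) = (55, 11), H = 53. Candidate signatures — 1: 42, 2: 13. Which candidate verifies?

Candidate 1: Squares mod 55: 42^1≡42, 42^2≡4, 42^4≡16, 42^8≡36; 11 = 8 + 2 + 1, so 42^11 ≡ 36·4·42 ≡ 53 (mod 55)
  → matches H = 53
Candidate 2: Squares mod 55: 13^1≡13, 13^2≡4, 13^4≡16, 13^8≡36; 11 = 8 + 2 + 1, so 13^11 ≡ 36·4·13 ≡ 2 (mod 55)

1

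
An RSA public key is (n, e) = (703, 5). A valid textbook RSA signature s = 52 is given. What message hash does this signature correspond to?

542

s^2 ≡ 52^2 = 2704 ≡ 595
s^4 ≡ 595^2 = 354025 ≡ 416
5 = 4 + 1, so s^5 ≡ 416·52 ≡ 542 (mod 703)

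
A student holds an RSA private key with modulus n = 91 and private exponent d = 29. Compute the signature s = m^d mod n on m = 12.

38

m^2 ≡ 12^2 = 144 ≡ 53
m^4 ≡ 53^2 = 2809 ≡ 79
m^8 ≡ 79^2 = 6241 ≡ 53
m^16 ≡ 53^2 = 2809 ≡ 79
29 = 16 + 8 + 4 + 1, so m^29 ≡ 79·53·79·12 ≡ 38 (mod 91)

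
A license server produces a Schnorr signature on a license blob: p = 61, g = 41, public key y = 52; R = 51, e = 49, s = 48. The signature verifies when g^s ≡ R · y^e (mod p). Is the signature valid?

g^s mod p:
41^2 = 1681 ≡ 34
41^4 ≡ 34^2 = 1156 ≡ 58
41^8 ≡ 58^2 = 3364 ≡ 9
41^16 ≡ 9^2 = 81 ≡ 20
41^32 ≡ 20^2 = 400 ≡ 34
48 = 32 + 16, so 41^48 ≡ 34·20 ≡ 9 (mod 61)
R · y^e mod p:
52^2 = 2704 ≡ 20
52^4 ≡ 20^2 = 400 ≡ 34
52^8 ≡ 34^2 = 1156 ≡ 58
52^16 ≡ 58^2 = 3364 ≡ 9
52^32 ≡ 9^2 = 81 ≡ 20
49 = 32 + 16 + 1, so 52^49 ≡ 20·9·52 ≡ 27 (mod 61)
51·27 = 1377 ≡ 35 (mod 61)
9 ≠ 35; the check fails.

invalid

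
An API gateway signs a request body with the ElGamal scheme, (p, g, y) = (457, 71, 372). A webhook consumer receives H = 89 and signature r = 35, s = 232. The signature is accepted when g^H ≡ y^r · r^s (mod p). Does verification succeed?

passes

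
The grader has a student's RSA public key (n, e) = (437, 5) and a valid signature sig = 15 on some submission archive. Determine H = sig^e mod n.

306

Squares mod 437: sig^1≡15, sig^2≡225, sig^4≡370
5 = 4 + 1, so sig^5 ≡ 370·15 ≡ 306 (mod 437)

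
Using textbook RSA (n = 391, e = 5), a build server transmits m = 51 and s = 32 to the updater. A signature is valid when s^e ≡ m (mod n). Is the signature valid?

invalid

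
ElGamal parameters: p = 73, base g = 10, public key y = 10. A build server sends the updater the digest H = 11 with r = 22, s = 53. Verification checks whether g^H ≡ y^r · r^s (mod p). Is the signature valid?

invalid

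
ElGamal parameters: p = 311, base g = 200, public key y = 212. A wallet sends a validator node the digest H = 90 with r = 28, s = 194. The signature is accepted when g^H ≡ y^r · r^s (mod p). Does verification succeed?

passes

Left side g^H mod p:
200^2 = 40000 ≡ 192
200^4 ≡ 192^2 = 36864 ≡ 166
200^8 ≡ 166^2 = 27556 ≡ 188
200^16 ≡ 188^2 = 35344 ≡ 201
200^32 ≡ 201^2 = 40401 ≡ 282
200^64 ≡ 282^2 = 79524 ≡ 219
90 = 64 + 16 + 8 + 2, so 200^90 ≡ 219·201·188·192 ≡ 250 (mod 311)
Right side y^r · r^s mod p:
212^2 = 44944 ≡ 160
212^4 ≡ 160^2 = 25600 ≡ 98
212^8 ≡ 98^2 = 9604 ≡ 274
212^16 ≡ 274^2 = 75076 ≡ 125
28 = 16 + 8 + 4, so 212^28 ≡ 125·274·98 ≡ 188 (mod 311)
28^2 = 784 ≡ 162
28^4 ≡ 162^2 = 26244 ≡ 120
28^8 ≡ 120^2 = 14400 ≡ 94
28^16 ≡ 94^2 = 8836 ≡ 128
28^32 ≡ 128^2 = 16384 ≡ 212
28^64 ≡ 212^2 = 44944 ≡ 160
28^128 ≡ 160^2 = 25600 ≡ 98
194 = 128 + 64 + 2, so 28^194 ≡ 98·160·162 ≡ 223 (mod 311)
188·223 = 41924 ≡ 250 (mod 311)
250 ≡ 250 (mod 311), so the signature is genuine.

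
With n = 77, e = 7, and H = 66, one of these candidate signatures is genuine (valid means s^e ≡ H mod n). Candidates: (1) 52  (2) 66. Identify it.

Candidate 1: 52^2 = 2704 ≡ 9; 52^4 ≡ 9^2 = 81 ≡ 4; 7 = 4 + 2 + 1, so 52^7 ≡ 4·9·52 ≡ 24 (mod 77)
Candidate 2: 66^2 = 4356 ≡ 44; 66^4 ≡ 44^2 = 1936 ≡ 11; 7 = 4 + 2 + 1, so 66^7 ≡ 11·44·66 ≡ 66 (mod 77)
  → matches H = 66

2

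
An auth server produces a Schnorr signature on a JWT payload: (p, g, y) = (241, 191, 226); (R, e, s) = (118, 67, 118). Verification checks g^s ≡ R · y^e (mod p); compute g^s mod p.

158

191^2 = 36481 ≡ 90
191^4 ≡ 90^2 = 8100 ≡ 147
191^8 ≡ 147^2 = 21609 ≡ 160
191^16 ≡ 160^2 = 25600 ≡ 54
191^32 ≡ 54^2 = 2916 ≡ 24
191^64 ≡ 24^2 = 576 ≡ 94
118 = 64 + 32 + 16 + 4 + 2, so 191^118 ≡ 94·24·54·147·90 ≡ 158 (mod 241)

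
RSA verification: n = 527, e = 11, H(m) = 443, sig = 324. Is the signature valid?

Squares mod 527: sig^1≡324, sig^2≡103, sig^4≡69, sig^8≡18
11 = 8 + 2 + 1, so sig^11 ≡ 18·103·324 ≡ 443 (mod 527)
443 = H(m), so the signature checks out.

valid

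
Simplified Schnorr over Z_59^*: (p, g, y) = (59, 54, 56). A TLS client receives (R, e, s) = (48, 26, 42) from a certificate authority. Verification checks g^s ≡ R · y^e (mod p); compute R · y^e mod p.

56^2 = 3136 ≡ 9
56^4 ≡ 9^2 = 81 ≡ 22
56^8 ≡ 22^2 = 484 ≡ 12
56^16 ≡ 12^2 = 144 ≡ 26
26 = 16 + 8 + 2, so 56^26 ≡ 26·12·9 ≡ 35 (mod 59)
R · y^e ≡ 48·35 = 1680 ≡ 28 (mod 59)

28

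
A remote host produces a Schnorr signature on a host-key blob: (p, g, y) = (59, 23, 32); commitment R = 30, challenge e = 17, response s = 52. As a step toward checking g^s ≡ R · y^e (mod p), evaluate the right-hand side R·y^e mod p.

22

32^17 mod 59 = 44
R · y^e ≡ 30·44 = 1320 ≡ 22 (mod 59)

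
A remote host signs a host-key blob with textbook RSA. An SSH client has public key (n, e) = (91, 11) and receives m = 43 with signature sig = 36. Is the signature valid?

valid

sig^2 ≡ 36^2 = 1296 ≡ 22
sig^4 ≡ 22^2 = 484 ≡ 29
sig^8 ≡ 29^2 = 841 ≡ 22
11 = 8 + 2 + 1, so sig^11 ≡ 22·22·36 ≡ 43 (mod 91)
sig^11 mod 91 = 43 matches m.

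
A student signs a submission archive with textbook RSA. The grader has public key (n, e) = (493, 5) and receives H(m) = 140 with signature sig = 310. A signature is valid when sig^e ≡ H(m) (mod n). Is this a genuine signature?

sig^5 mod 493 = 140
140 = H(m), so the signature checks out.

genuine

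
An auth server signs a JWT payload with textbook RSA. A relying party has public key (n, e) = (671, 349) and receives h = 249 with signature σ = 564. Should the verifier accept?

reject

σ^2 ≡ 564^2 = 318096 ≡ 42
σ^4 ≡ 42^2 = 1764 ≡ 422
σ^8 ≡ 422^2 = 178084 ≡ 269
σ^16 ≡ 269^2 = 72361 ≡ 564
σ^32 ≡ 564^2 = 318096 ≡ 42
σ^64 ≡ 42^2 = 1764 ≡ 422
σ^128 ≡ 422^2 = 178084 ≡ 269
σ^256 ≡ 269^2 = 72361 ≡ 564
349 = 256 + 64 + 16 + 8 + 4 + 1, so σ^349 ≡ 564·422·564·269·422·564 ≡ 422 (mod 671)
The recovered value 422 does not match the digest 249.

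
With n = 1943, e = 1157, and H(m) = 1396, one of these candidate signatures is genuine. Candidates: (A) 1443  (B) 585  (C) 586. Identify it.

B

Candidate A: Squares mod 1943: 1443^1≡1443, 1443^2≡1296, 1443^4≡864, 1443^8≡384, 1443^16≡1731, 1443^32≡255, 1443^64≡906, 1443^128≡890, 1443^256≡1299, 1443^512≡877, 1443^1024≡1644; 1157 = 1024 + 128 + 4 + 1, so 1443^1157 ≡ 1644·890·864·1443 ≡ 1430 (mod 1943)
Candidate B: Squares mod 1943: 585^1≡585, 585^2≡257, 585^4≡1930, 585^8≡169, 585^16≡1359, 585^32≡1031, 585^64≡140, 585^128≡170, 585^256≡1698, 585^512≡1735, 585^1024≡518; 1157 = 1024 + 128 + 4 + 1, so 585^1157 ≡ 518·170·1930·585 ≡ 1396 (mod 1943)
  → matches H(m) = 1396
Candidate C: Squares mod 1943: 586^1≡586, 586^2≡1428, 586^4≡977, 586^8≡516, 586^16≡65, 586^32≡339, 586^64≡284, 586^128≡993, 586^256≡948, 586^512≡1038, 586^1024≡1022; 1157 = 1024 + 128 + 4 + 1, so 586^1157 ≡ 1022·993·977·586 ≡ 515 (mod 1943)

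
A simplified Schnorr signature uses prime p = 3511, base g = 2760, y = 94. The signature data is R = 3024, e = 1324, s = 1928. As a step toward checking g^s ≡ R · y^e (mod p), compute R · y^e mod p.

94^2 = 8836 ≡ 1814
94^4 ≡ 1814^2 = 3290596 ≡ 789
94^8 ≡ 789^2 = 622521 ≡ 1074
94^16 ≡ 1074^2 = 1153476 ≡ 1868
94^32 ≡ 1868^2 = 3489424 ≡ 3001
94^64 ≡ 3001^2 = 9006001 ≡ 286
94^128 ≡ 286^2 = 81796 ≡ 1043
94^256 ≡ 1043^2 = 1087849 ≡ 2950
94^512 ≡ 2950^2 = 8702500 ≡ 2242
94^1024 ≡ 2242^2 = 5026564 ≡ 2323
1324 = 1024 + 256 + 32 + 8 + 4, so 94^1324 ≡ 2323·2950·3001·1074·789 ≡ 2298 (mod 3511)
R · y^e ≡ 3024·2298 = 6949152 ≡ 883 (mod 3511)

883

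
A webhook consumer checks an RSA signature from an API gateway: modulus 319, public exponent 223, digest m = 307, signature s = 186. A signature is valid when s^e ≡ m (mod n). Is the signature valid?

s^2 ≡ 186^2 = 34596 ≡ 144
s^4 ≡ 144^2 = 20736 ≡ 1
s^8 ≡ 1^2 = 1
s^16 ≡ 1^2 = 1
s^32 ≡ 1^2 = 1
s^64 ≡ 1^2 = 1
s^128 ≡ 1^2 = 1
223 = 128 + 64 + 16 + 8 + 4 + 2 + 1, so s^223 ≡ 1·1·1·1·1·144·186 ≡ 307 (mod 319)
s^223 mod 319 = 307 matches m.

valid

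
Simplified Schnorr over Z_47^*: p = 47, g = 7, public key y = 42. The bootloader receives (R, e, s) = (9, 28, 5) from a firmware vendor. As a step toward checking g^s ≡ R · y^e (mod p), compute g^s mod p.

28

7^2 = 49 ≡ 2
7^4 ≡ 2^2 = 4
5 = 4 + 1, so 7^5 ≡ 4·7 ≡ 28 (mod 47)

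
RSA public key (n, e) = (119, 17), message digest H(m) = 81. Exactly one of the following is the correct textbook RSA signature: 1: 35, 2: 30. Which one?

2

Candidate 1: Squares mod 119: 35^1≡35, 35^2≡35, 35^4≡35, 35^8≡35, 35^16≡35; 17 = 16 + 1, so 35^17 ≡ 35·35 ≡ 35 (mod 119)
Candidate 2: Squares mod 119: 30^1≡30, 30^2≡67, 30^4≡86, 30^8≡18, 30^16≡86; 17 = 16 + 1, so 30^17 ≡ 86·30 ≡ 81 (mod 119)
  → matches H(m) = 81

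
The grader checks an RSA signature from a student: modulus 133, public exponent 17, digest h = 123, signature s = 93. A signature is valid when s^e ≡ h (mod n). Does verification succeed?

passes

s^2 ≡ 93^2 = 8649 ≡ 4
s^4 ≡ 4^2 = 16
s^8 ≡ 16^2 = 256 ≡ 123
s^16 ≡ 123^2 = 15129 ≡ 100
17 = 16 + 1, so s^17 ≡ 100·93 ≡ 123 (mod 133)
123 = h, so the signature checks out.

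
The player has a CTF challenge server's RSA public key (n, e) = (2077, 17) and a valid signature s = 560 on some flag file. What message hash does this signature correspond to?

s^17 mod 2077 = 283

283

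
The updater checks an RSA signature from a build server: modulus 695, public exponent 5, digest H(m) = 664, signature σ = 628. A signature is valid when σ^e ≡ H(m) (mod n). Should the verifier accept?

σ^2 ≡ 628^2 = 394384 ≡ 319
σ^4 ≡ 319^2 = 101761 ≡ 291
5 = 4 + 1, so σ^5 ≡ 291·628 ≡ 658 (mod 695)
The recovered value 658 does not match the digest 664.

reject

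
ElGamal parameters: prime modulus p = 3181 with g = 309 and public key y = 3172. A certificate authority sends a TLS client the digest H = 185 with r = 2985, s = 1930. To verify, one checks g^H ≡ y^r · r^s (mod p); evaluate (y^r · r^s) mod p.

3172^2 = 10061584 ≡ 81
3172^4 ≡ 81^2 = 6561 ≡ 199
3172^8 ≡ 199^2 = 39601 ≡ 1429
3172^16 ≡ 1429^2 = 2042041 ≡ 3020
3172^32 ≡ 3020^2 = 9120400 ≡ 473
3172^64 ≡ 473^2 = 223729 ≡ 1059
3172^128 ≡ 1059^2 = 1121481 ≡ 1769
3172^256 ≡ 1769^2 = 3129361 ≡ 2438
3172^512 ≡ 2438^2 = 5943844 ≡ 1736
3172^1024 ≡ 1736^2 = 3013696 ≡ 1289
3172^2048 ≡ 1289^2 = 1661521 ≡ 1039
2985 = 2048 + 512 + 256 + 128 + 32 + 8 + 1, so 3172^2985 ≡ 1039·1736·2438·1769·473·1429·3172 ≡ 2406 (mod 3181)
2985^2 = 8910225 ≡ 244
2985^4 ≡ 244^2 = 59536 ≡ 2278
2985^8 ≡ 2278^2 = 5189284 ≡ 1073
2985^16 ≡ 1073^2 = 1151329 ≡ 2988
2985^32 ≡ 2988^2 = 8928144 ≡ 2258
2985^64 ≡ 2258^2 = 5098564 ≡ 2602
2985^128 ≡ 2602^2 = 6770404 ≡ 1236
2985^256 ≡ 1236^2 = 1527696 ≡ 816
2985^512 ≡ 816^2 = 665856 ≡ 1027
2985^1024 ≡ 1027^2 = 1054729 ≡ 1818
1930 = 1024 + 512 + 256 + 128 + 8 + 2, so 2985^1930 ≡ 1818·1027·816·1236·1073·244 ≡ 540 (mod 3181)
y^r · r^s ≡ 2406·540 = 1299240 ≡ 1392 (mod 3181)

1392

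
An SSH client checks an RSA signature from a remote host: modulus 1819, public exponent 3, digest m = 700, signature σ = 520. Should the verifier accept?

Squares mod 1819: σ^1≡520, σ^2≡1188
3 = 2 + 1, so σ^3 ≡ 1188·520 ≡ 1119 (mod 1819)
1119 ≠ 700, so verification fails.

reject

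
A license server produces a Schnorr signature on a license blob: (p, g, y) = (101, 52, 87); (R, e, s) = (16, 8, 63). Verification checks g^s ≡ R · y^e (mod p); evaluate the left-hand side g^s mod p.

31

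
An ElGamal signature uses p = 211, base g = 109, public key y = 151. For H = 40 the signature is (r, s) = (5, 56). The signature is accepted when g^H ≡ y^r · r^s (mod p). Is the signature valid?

invalid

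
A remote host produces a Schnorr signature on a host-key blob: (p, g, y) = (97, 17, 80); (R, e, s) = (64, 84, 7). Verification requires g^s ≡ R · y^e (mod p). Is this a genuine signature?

g^s mod p:
Squares mod 97: 17^1≡17, 17^2≡95, 17^4≡4
7 = 4 + 2 + 1, so 17^7 ≡ 4·95·17 ≡ 58 (mod 97)
R · y^e mod p:
Squares mod 97: 80^1≡80, 80^2≡95, 80^4≡4, 80^8≡16, 80^16≡62, 80^32≡61, 80^64≡35
84 = 64 + 16 + 4, so 80^84 ≡ 35·62·4 ≡ 47 (mod 97)
64·47 = 3008 ≡ 1 (mod 97)
58 ≠ 1; the check fails.

forged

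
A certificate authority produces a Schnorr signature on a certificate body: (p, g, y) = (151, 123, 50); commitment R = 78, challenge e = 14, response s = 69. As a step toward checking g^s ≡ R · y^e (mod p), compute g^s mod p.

91

123^2 = 15129 ≡ 29
123^4 ≡ 29^2 = 841 ≡ 86
123^8 ≡ 86^2 = 7396 ≡ 148
123^16 ≡ 148^2 = 21904 ≡ 9
123^32 ≡ 9^2 = 81
123^64 ≡ 81^2 = 6561 ≡ 68
69 = 64 + 4 + 1, so 123^69 ≡ 68·86·123 ≡ 91 (mod 151)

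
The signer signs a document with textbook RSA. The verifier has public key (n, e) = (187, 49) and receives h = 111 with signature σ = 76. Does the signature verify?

does not verify

Squares mod 187: σ^1≡76, σ^2≡166, σ^4≡67, σ^8≡1, σ^16≡1, σ^32≡1
49 = 32 + 16 + 1, so σ^49 ≡ 1·1·76 ≡ 76 (mod 187)
The recovered value 76 does not match the digest 111.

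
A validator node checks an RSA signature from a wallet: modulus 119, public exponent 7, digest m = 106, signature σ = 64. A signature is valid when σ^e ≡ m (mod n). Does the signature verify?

verifies

σ^7 mod 119 = 106
σ^7 mod 119 = 106 matches m.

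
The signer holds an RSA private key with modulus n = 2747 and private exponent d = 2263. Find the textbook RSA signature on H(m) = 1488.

(H(m))^2 ≡ 1488^2 = 2214144 ≡ 62
(H(m))^4 ≡ 62^2 = 3844 ≡ 1097
(H(m))^8 ≡ 1097^2 = 1203409 ≡ 223
(H(m))^16 ≡ 223^2 = 49729 ≡ 283
(H(m))^32 ≡ 283^2 = 80089 ≡ 426
(H(m))^64 ≡ 426^2 = 181476 ≡ 174
(H(m))^128 ≡ 174^2 = 30276 ≡ 59
(H(m))^256 ≡ 59^2 = 3481 ≡ 734
(H(m))^512 ≡ 734^2 = 538756 ≡ 344
(H(m))^1024 ≡ 344^2 = 118336 ≡ 215
(H(m))^2048 ≡ 215^2 = 46225 ≡ 2273
2263 = 2048 + 128 + 64 + 16 + 4 + 2 + 1, so (H(m))^2263 ≡ 2273·59·174·283·1097·62·1488 ≡ 1429 (mod 2747)

1429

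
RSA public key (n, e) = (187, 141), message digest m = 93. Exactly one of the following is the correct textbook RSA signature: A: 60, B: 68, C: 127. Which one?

Candidate A: Squares mod 187: 60^1≡60, 60^2≡47, 60^4≡152, 60^8≡103, 60^16≡137, 60^32≡69, 60^64≡86, 60^128≡103; 141 = 128 + 8 + 4 + 1, so 60^141 ≡ 103·103·152·60 ≡ 93 (mod 187)
  → matches m = 93
Candidate B: Squares mod 187: 68^1≡68, 68^2≡136, 68^4≡170, 68^8≡102, 68^16≡119, 68^32≡136, 68^64≡170, 68^128≡102; 141 = 128 + 8 + 4 + 1, so 68^141 ≡ 102·102·170·68 ≡ 68 (mod 187)
Candidate C: Squares mod 187: 127^1≡127, 127^2≡47, 127^4≡152, 127^8≡103, 127^16≡137, 127^32≡69, 127^64≡86, 127^128≡103; 141 = 128 + 8 + 4 + 1, so 127^141 ≡ 103·103·152·127 ≡ 94 (mod 187)

A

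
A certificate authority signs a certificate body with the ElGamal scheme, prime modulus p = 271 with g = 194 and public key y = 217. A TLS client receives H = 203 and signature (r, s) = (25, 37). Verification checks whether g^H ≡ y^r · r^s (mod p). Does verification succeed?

fails

Left side g^H mod p:
194^2 = 37636 ≡ 238
194^4 ≡ 238^2 = 56644 ≡ 5
194^8 ≡ 5^2 = 25
194^16 ≡ 25^2 = 625 ≡ 83
194^32 ≡ 83^2 = 6889 ≡ 114
194^64 ≡ 114^2 = 12996 ≡ 259
194^128 ≡ 259^2 = 67081 ≡ 144
203 = 128 + 64 + 8 + 2 + 1, so 194^203 ≡ 144·259·25·238·194 ≡ 60 (mod 271)
Right side y^r · r^s mod p:
217^2 = 47089 ≡ 206
217^4 ≡ 206^2 = 42436 ≡ 160
217^8 ≡ 160^2 = 25600 ≡ 126
217^16 ≡ 126^2 = 15876 ≡ 158
25 = 16 + 8 + 1, so 217^25 ≡ 158·126·217 ≡ 25 (mod 271)
25^2 = 625 ≡ 83
25^4 ≡ 83^2 = 6889 ≡ 114
25^8 ≡ 114^2 = 12996 ≡ 259
25^16 ≡ 259^2 = 67081 ≡ 144
25^32 ≡ 144^2 = 20736 ≡ 140
37 = 32 + 4 + 1, so 25^37 ≡ 140·114·25 ≡ 88 (mod 271)
25·88 = 2200 ≡ 32 (mod 271)
60 ≠ 32, so verification fails.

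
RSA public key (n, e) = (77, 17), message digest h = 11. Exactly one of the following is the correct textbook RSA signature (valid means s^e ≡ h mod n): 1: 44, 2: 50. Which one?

Candidate 1: 44^17 mod 77 = 11
  → matches h = 11
Candidate 2: 50^17 mod 77 = 8

1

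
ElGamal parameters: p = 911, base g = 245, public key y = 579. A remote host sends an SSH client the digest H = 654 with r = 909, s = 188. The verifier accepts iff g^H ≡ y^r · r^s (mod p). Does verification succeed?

Left side g^H mod p:
245^654 mod 911 = 562
Right side y^r · r^s mod p:
579^909 mod 911 = 568
909^188 mod 911 = 64
568·64 = 36352 ≡ 823 (mod 911)
562 ≠ 823, so verification fails.

fails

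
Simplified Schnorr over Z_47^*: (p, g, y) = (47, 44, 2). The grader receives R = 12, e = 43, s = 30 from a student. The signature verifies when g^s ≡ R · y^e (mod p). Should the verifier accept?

accept

g^s mod p:
Squares mod 47: 44^1≡44, 44^2≡9, 44^4≡34, 44^8≡28, 44^16≡32
30 = 16 + 8 + 4 + 2, so 44^30 ≡ 32·28·34·9 ≡ 25 (mod 47)
R · y^e mod p:
Squares mod 47: 2^1≡2, 2^2≡4, 2^4≡16, 2^8≡21, 2^16≡18, 2^32≡42
43 = 32 + 8 + 2 + 1, so 2^43 ≡ 42·21·4·2 ≡ 6 (mod 47)
12·6 = 72 ≡ 25 (mod 47)
25 ≡ 25 (mod 47); signature holds.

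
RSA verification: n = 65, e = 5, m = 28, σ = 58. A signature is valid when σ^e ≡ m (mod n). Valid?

yes

σ^2 ≡ 58^2 = 3364 ≡ 49
σ^4 ≡ 49^2 = 2401 ≡ 61
5 = 4 + 1, so σ^5 ≡ 61·58 ≡ 28 (mod 65)
σ^5 mod 65 = 28 matches m.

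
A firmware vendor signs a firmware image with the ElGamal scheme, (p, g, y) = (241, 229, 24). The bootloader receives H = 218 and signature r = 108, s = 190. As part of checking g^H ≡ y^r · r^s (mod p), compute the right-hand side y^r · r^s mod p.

134

24^2 = 576 ≡ 94
24^4 ≡ 94^2 = 8836 ≡ 160
24^8 ≡ 160^2 = 25600 ≡ 54
24^16 ≡ 54^2 = 2916 ≡ 24
24^32 ≡ 24^2 = 576 ≡ 94
24^64 ≡ 94^2 = 8836 ≡ 160
108 = 64 + 32 + 8 + 4, so 24^108 ≡ 160·94·54·160 ≡ 87 (mod 241)
108^2 = 11664 ≡ 96
108^4 ≡ 96^2 = 9216 ≡ 58
108^8 ≡ 58^2 = 3364 ≡ 231
108^16 ≡ 231^2 = 53361 ≡ 100
108^32 ≡ 100^2 = 10000 ≡ 119
108^64 ≡ 119^2 = 14161 ≡ 183
108^128 ≡ 183^2 = 33489 ≡ 231
190 = 128 + 32 + 16 + 8 + 4 + 2, so 108^190 ≡ 231·119·100·231·58·96 ≡ 237 (mod 241)
y^r · r^s ≡ 87·237 = 20619 ≡ 134 (mod 241)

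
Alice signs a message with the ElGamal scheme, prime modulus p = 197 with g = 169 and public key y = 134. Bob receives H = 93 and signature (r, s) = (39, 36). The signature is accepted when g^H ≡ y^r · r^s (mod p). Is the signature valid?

invalid

Left side g^H mod p:
169^2 = 28561 ≡ 193
169^4 ≡ 193^2 = 37249 ≡ 16
169^8 ≡ 16^2 = 256 ≡ 59
169^16 ≡ 59^2 = 3481 ≡ 132
169^32 ≡ 132^2 = 17424 ≡ 88
169^64 ≡ 88^2 = 7744 ≡ 61
93 = 64 + 16 + 8 + 4 + 1, so 169^93 ≡ 61·132·59·16·169 ≡ 62 (mod 197)
Right side y^r · r^s mod p:
134^2 = 17956 ≡ 29
134^4 ≡ 29^2 = 841 ≡ 53
134^8 ≡ 53^2 = 2809 ≡ 51
134^16 ≡ 51^2 = 2601 ≡ 40
134^32 ≡ 40^2 = 1600 ≡ 24
39 = 32 + 4 + 2 + 1, so 134^39 ≡ 24·53·29·134 ≡ 65 (mod 197)
39^2 = 1521 ≡ 142
39^4 ≡ 142^2 = 20164 ≡ 70
39^8 ≡ 70^2 = 4900 ≡ 172
39^16 ≡ 172^2 = 29584 ≡ 34
39^32 ≡ 34^2 = 1156 ≡ 171
36 = 32 + 4, so 39^36 ≡ 171·70 ≡ 150 (mod 197)
65·150 = 9750 ≡ 97 (mod 197)
62 ≠ 97, so verification fails.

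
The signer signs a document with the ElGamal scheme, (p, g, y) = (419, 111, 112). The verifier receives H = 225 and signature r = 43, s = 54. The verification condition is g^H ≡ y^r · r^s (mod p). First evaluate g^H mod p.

395

111^2 = 12321 ≡ 170
111^4 ≡ 170^2 = 28900 ≡ 408
111^8 ≡ 408^2 = 166464 ≡ 121
111^16 ≡ 121^2 = 14641 ≡ 395
111^32 ≡ 395^2 = 156025 ≡ 157
111^64 ≡ 157^2 = 24649 ≡ 347
111^128 ≡ 347^2 = 120409 ≡ 156
225 = 128 + 64 + 32 + 1, so 111^225 ≡ 156·347·157·111 ≡ 395 (mod 419)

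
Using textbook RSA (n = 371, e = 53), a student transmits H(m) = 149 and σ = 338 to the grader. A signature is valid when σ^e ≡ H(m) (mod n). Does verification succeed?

fails

σ^2 ≡ 338^2 = 114244 ≡ 347
σ^4 ≡ 347^2 = 120409 ≡ 205
σ^8 ≡ 205^2 = 42025 ≡ 102
σ^16 ≡ 102^2 = 10404 ≡ 16
σ^32 ≡ 16^2 = 256
53 = 32 + 16 + 4 + 1, so σ^53 ≡ 256·16·205·338 ≡ 179 (mod 371)
The recovered value 179 does not match the digest 149.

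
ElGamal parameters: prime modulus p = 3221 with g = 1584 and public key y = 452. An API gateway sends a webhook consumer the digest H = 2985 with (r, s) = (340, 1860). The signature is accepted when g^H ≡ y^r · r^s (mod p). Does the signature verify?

does not verify

Left side g^H mod p:
1584^2 = 2509056 ≡ 3118
1584^4 ≡ 3118^2 = 9721924 ≡ 946
1584^8 ≡ 946^2 = 894916 ≡ 2699
1584^16 ≡ 2699^2 = 7284601 ≡ 1920
1584^32 ≡ 1920^2 = 3686400 ≡ 1576
1584^64 ≡ 1576^2 = 2483776 ≡ 385
1584^128 ≡ 385^2 = 148225 ≡ 59
1584^256 ≡ 59^2 = 3481 ≡ 260
1584^512 ≡ 260^2 = 67600 ≡ 3180
1584^1024 ≡ 3180^2 = 10112400 ≡ 1681
1584^2048 ≡ 1681^2 = 2825761 ≡ 944
2985 = 2048 + 512 + 256 + 128 + 32 + 8 + 1, so 1584^2985 ≡ 944·3180·260·59·1576·2699·1584 ≡ 702 (mod 3221)
Right side y^r · r^s mod p:
452^2 = 204304 ≡ 1381
452^4 ≡ 1381^2 = 1907161 ≡ 329
452^8 ≡ 329^2 = 108241 ≡ 1948
452^16 ≡ 1948^2 = 3794704 ≡ 366
452^32 ≡ 366^2 = 133956 ≡ 1895
452^64 ≡ 1895^2 = 3591025 ≡ 2831
452^128 ≡ 2831^2 = 8014561 ≡ 713
452^256 ≡ 713^2 = 508369 ≡ 2672
340 = 256 + 64 + 16 + 4, so 452^340 ≡ 2672·2831·366·329 ≡ 903 (mod 3221)
340^2 = 115600 ≡ 2865
340^4 ≡ 2865^2 = 8208225 ≡ 1117
340^8 ≡ 1117^2 = 1247689 ≡ 1162
340^16 ≡ 1162^2 = 1350244 ≡ 645
340^32 ≡ 645^2 = 416025 ≡ 516
340^64 ≡ 516^2 = 266256 ≡ 2134
340^128 ≡ 2134^2 = 4553956 ≡ 2683
340^256 ≡ 2683^2 = 7198489 ≡ 2775
340^512 ≡ 2775^2 = 7700625 ≡ 2435
340^1024 ≡ 2435^2 = 5929225 ≡ 2585
1860 = 1024 + 512 + 256 + 64 + 4, so 340^1860 ≡ 2585·2435·2775·2134·1117 ≡ 1761 (mod 3221)
903·1761 = 1590183 ≡ 2230 (mod 3221)
702 ≠ 2230, so verification fails.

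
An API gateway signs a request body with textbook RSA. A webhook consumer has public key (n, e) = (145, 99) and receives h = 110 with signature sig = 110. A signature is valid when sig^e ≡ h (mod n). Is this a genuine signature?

genuine

sig^2 ≡ 110^2 = 12100 ≡ 65
sig^4 ≡ 65^2 = 4225 ≡ 20
sig^8 ≡ 20^2 = 400 ≡ 110
sig^16 ≡ 110^2 = 12100 ≡ 65
sig^32 ≡ 65^2 = 4225 ≡ 20
sig^64 ≡ 20^2 = 400 ≡ 110
99 = 64 + 32 + 2 + 1, so sig^99 ≡ 110·20·65·110 ≡ 110 (mod 145)
110 = h, so the signature checks out.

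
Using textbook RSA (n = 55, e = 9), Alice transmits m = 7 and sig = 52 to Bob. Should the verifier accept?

Squares mod 55: sig^1≡52, sig^2≡9, sig^4≡26, sig^8≡16
9 = 8 + 1, so sig^9 ≡ 16·52 ≡ 7 (mod 55)
Since 7 equals the digest 7, verification succeeds.

accept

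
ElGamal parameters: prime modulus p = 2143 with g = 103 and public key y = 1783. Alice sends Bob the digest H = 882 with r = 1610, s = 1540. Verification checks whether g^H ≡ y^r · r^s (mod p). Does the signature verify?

verifies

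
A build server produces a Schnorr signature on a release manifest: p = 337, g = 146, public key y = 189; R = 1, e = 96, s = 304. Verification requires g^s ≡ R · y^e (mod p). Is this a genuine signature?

g^s mod p:
146^304 mod 337 = 1
R · y^e mod p:
189^96 mod 337 = 1
1·1 = 1 ≡ 1 (mod 337)
1 ≡ 1 (mod 337); signature holds.

genuine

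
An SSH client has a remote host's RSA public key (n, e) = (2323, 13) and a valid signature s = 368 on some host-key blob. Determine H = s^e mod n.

Squares mod 2323: s^1≡368, s^2≡690, s^4≡2208, s^8≡1610
13 = 8 + 4 + 1, so s^13 ≡ 1610·2208·368 ≡ 713 (mod 2323)

713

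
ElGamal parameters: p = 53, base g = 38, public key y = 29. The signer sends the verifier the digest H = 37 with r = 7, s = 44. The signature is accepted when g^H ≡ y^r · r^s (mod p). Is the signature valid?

valid

Left side g^H mod p:
38^37 mod 53 = 4
Right side y^r · r^s mod p:
29^7 mod 53 = 17
7^44 mod 53 = 47
17·47 = 799 ≡ 4 (mod 53)
4 ≡ 4 (mod 53), so the signature is genuine.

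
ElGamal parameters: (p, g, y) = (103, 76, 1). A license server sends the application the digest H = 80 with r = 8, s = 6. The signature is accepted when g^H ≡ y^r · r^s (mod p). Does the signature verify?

Left side g^H mod p:
76^2 = 5776 ≡ 8
76^4 ≡ 8^2 = 64
76^8 ≡ 64^2 = 4096 ≡ 79
76^16 ≡ 79^2 = 6241 ≡ 61
76^32 ≡ 61^2 = 3721 ≡ 13
76^64 ≡ 13^2 = 169 ≡ 66
80 = 64 + 16, so 76^80 ≡ 66·61 ≡ 9 (mod 103)
Right side y^r · r^s mod p:
1^2 = 1
1^4 ≡ 1^2 = 1
1^8 ≡ 1^2 = 1
8^2 = 64
8^4 ≡ 64^2 = 4096 ≡ 79
6 = 4 + 2, so 8^6 ≡ 79·64 ≡ 9 (mod 103)
1·9 = 9 ≡ 9 (mod 103)
9 ≡ 9 (mod 103), so the signature is genuine.

verifies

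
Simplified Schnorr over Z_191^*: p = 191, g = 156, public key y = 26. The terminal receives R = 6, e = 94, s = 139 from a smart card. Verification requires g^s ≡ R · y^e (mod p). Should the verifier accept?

g^s mod p:
Squares mod 191: 156^1≡156, 156^2≡79, 156^4≡129, 156^8≡24, 156^16≡3, 156^32≡9, 156^64≡81, 156^128≡67
139 = 128 + 8 + 2 + 1, so 156^139 ≡ 67·24·79·156 ≡ 169 (mod 191)
R · y^e mod p:
Squares mod 191: 26^1≡26, 26^2≡103, 26^4≡104, 26^8≡120, 26^16≡75, 26^32≡86, 26^64≡138
94 = 64 + 16 + 8 + 4 + 2, so 26^94 ≡ 138·75·120·104·103 ≡ 169 (mod 191)
6·169 = 1014 ≡ 59 (mod 191)
169 ≠ 59; the check fails.

reject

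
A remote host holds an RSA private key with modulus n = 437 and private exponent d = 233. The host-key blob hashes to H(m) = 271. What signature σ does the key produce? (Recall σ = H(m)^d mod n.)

Squares mod 437: (H(m))^1≡271, (H(m))^2≡25, (H(m))^4≡188, (H(m))^8≡384, (H(m))^16≡187, (H(m))^32≡9, (H(m))^64≡81, (H(m))^128≡6
233 = 128 + 64 + 32 + 8 + 1, so (H(m))^233 ≡ 6·81·9·384·271 ≡ 232 (mod 437)

232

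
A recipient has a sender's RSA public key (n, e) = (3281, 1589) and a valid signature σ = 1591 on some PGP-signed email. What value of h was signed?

584

σ^2 ≡ 1591^2 = 2531281 ≡ 1630
σ^4 ≡ 1630^2 = 2656900 ≡ 2571
σ^8 ≡ 2571^2 = 6610041 ≡ 2107
σ^16 ≡ 2107^2 = 4439449 ≡ 256
σ^32 ≡ 256^2 = 65536 ≡ 3197
σ^64 ≡ 3197^2 = 10220809 ≡ 494
σ^128 ≡ 494^2 = 244036 ≡ 1242
σ^256 ≡ 1242^2 = 1542564 ≡ 494
σ^512 ≡ 494^2 = 244036 ≡ 1242
σ^1024 ≡ 1242^2 = 1542564 ≡ 494
1589 = 1024 + 512 + 32 + 16 + 4 + 1, so σ^1589 ≡ 494·1242·3197·256·2571·1591 ≡ 584 (mod 3281)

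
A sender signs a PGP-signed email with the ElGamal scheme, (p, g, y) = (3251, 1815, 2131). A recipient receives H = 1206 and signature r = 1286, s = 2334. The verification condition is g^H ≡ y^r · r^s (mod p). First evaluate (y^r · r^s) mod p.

747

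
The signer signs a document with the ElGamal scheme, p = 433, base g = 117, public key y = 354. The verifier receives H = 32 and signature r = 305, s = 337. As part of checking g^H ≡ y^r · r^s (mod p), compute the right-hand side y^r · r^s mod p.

354^2 = 125316 ≡ 179
354^4 ≡ 179^2 = 32041 ≡ 432
354^8 ≡ 432^2 = 186624 ≡ 1
354^16 ≡ 1^2 = 1
354^32 ≡ 1^2 = 1
354^64 ≡ 1^2 = 1
354^128 ≡ 1^2 = 1
354^256 ≡ 1^2 = 1
305 = 256 + 32 + 16 + 1, so 354^305 ≡ 1·1·1·354 ≡ 354 (mod 433)
305^2 = 93025 ≡ 363
305^4 ≡ 363^2 = 131769 ≡ 137
305^8 ≡ 137^2 = 18769 ≡ 150
305^16 ≡ 150^2 = 22500 ≡ 417
305^32 ≡ 417^2 = 173889 ≡ 256
305^64 ≡ 256^2 = 65536 ≡ 153
305^128 ≡ 153^2 = 23409 ≡ 27
305^256 ≡ 27^2 = 729 ≡ 296
337 = 256 + 64 + 16 + 1, so 305^337 ≡ 296·153·417·305 ≡ 358 (mod 433)
y^r · r^s ≡ 354·358 = 126732 ≡ 296 (mod 433)

296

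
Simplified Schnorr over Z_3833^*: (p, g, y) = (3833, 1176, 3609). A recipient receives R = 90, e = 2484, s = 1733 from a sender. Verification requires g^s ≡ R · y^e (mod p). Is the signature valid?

invalid

g^s mod p:
1176^2 = 1382976 ≡ 3096
1176^4 ≡ 3096^2 = 9585216 ≡ 2716
1176^8 ≡ 2716^2 = 7376656 ≡ 1964
1176^16 ≡ 1964^2 = 3857296 ≡ 1298
1176^32 ≡ 1298^2 = 1684804 ≡ 2117
1176^64 ≡ 2117^2 = 4481689 ≡ 912
1176^128 ≡ 912^2 = 831744 ≡ 3816
1176^256 ≡ 3816^2 = 14561856 ≡ 289
1176^512 ≡ 289^2 = 83521 ≡ 3028
1176^1024 ≡ 3028^2 = 9168784 ≡ 248
1733 = 1024 + 512 + 128 + 64 + 4 + 1, so 1176^1733 ≡ 248·3028·3816·912·2716·1176 ≡ 1751 (mod 3833)
R · y^e mod p:
3609^2 = 13024881 ≡ 347
3609^4 ≡ 347^2 = 120409 ≡ 1586
3609^8 ≡ 1586^2 = 2515396 ≡ 948
3609^16 ≡ 948^2 = 898704 ≡ 1782
3609^32 ≡ 1782^2 = 3175524 ≡ 1800
3609^64 ≡ 1800^2 = 3240000 ≡ 1115
3609^128 ≡ 1115^2 = 1243225 ≡ 1333
3609^256 ≡ 1333^2 = 1776889 ≡ 2210
3609^512 ≡ 2210^2 = 4884100 ≡ 858
3609^1024 ≡ 858^2 = 736164 ≡ 228
3609^2048 ≡ 228^2 = 51984 ≡ 2155
2484 = 2048 + 256 + 128 + 32 + 16 + 4, so 3609^2484 ≡ 2155·2210·1333·1800·1782·1586 ≡ 1276 (mod 3833)
90·1276 = 114840 ≡ 3683 (mod 3833)
1751 ≠ 3683; the check fails.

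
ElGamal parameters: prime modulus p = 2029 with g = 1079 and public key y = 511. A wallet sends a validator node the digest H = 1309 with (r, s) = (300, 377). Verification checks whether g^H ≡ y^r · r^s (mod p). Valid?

Left side g^H mod p:
Squares mod 2029: 1079^1≡1079, 1079^2≡1624, 1079^4≡1705, 1079^8≡1497, 1079^16≡993, 1079^32≡1984, 1079^64≡2025, 1079^128≡16, 1079^256≡256, 1079^512≡608, 1079^1024≡386
1309 = 1024 + 256 + 16 + 8 + 4 + 1, so 1079^1309 ≡ 386·256·993·1497·1705·1079 ≡ 1259 (mod 2029)
Right side y^r · r^s mod p:
Squares mod 2029: 511^1≡511, 511^2≡1409, 511^4≡919, 511^8≡497, 511^16≡1500, 511^32≡1868, 511^64≡1573, 511^128≡978, 511^256≡825
300 = 256 + 32 + 8 + 4, so 511^300 ≡ 825·1868·497·919 ≡ 9 (mod 2029)
Squares mod 2029: 300^1≡300, 300^2≡724, 300^4≡694, 300^8≡763, 300^16≡1875, 300^32≡1397, 300^64≡1740, 300^128≡332, 300^256≡658
377 = 256 + 64 + 32 + 16 + 8 + 1, so 300^377 ≡ 658·1740·1397·1875·763·300 ≡ 1718 (mod 2029)
9·1718 = 15462 ≡ 1259 (mod 2029)
1259 ≡ 1259 (mod 2029), so the signature is genuine.

yes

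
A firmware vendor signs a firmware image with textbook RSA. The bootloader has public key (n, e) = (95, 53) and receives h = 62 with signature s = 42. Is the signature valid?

s^2 ≡ 42^2 = 1764 ≡ 54
s^4 ≡ 54^2 = 2916 ≡ 66
s^8 ≡ 66^2 = 4356 ≡ 81
s^16 ≡ 81^2 = 6561 ≡ 6
s^32 ≡ 6^2 = 36
53 = 32 + 16 + 4 + 1, so s^53 ≡ 36·6·66·42 ≡ 62 (mod 95)
s^53 mod 95 = 62 matches h.

valid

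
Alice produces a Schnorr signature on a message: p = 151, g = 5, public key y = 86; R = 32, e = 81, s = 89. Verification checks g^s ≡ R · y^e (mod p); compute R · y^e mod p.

42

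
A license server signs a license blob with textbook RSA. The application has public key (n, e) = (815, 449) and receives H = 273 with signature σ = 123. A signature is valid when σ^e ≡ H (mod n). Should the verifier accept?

σ^449 mod 815 = 273
σ^449 mod 815 = 273 matches H.

accept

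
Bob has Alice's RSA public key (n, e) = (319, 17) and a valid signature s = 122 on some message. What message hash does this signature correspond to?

100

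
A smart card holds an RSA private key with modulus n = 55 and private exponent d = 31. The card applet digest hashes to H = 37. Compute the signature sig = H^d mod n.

H^31 mod 55 = 48

48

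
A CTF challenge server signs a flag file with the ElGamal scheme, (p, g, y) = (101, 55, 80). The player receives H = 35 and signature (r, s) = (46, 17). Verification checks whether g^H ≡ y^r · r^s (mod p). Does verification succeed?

Left side g^H mod p:
55^2 = 3025 ≡ 96
55^4 ≡ 96^2 = 9216 ≡ 25
55^8 ≡ 25^2 = 625 ≡ 19
55^16 ≡ 19^2 = 361 ≡ 58
55^32 ≡ 58^2 = 3364 ≡ 31
35 = 32 + 2 + 1, so 55^35 ≡ 31·96·55 ≡ 60 (mod 101)
Right side y^r · r^s mod p:
80^2 = 6400 ≡ 37
80^4 ≡ 37^2 = 1369 ≡ 56
80^8 ≡ 56^2 = 3136 ≡ 5
80^16 ≡ 5^2 = 25
80^32 ≡ 25^2 = 625 ≡ 19
46 = 32 + 8 + 4 + 2, so 80^46 ≡ 19·5·56·37 ≡ 92 (mod 101)
46^2 = 2116 ≡ 96
46^4 ≡ 96^2 = 9216 ≡ 25
46^8 ≡ 25^2 = 625 ≡ 19
46^16 ≡ 19^2 = 361 ≡ 58
17 = 16 + 1, so 46^17 ≡ 58·46 ≡ 42 (mod 101)
92·42 = 3864 ≡ 26 (mod 101)
60 ≠ 26, so verification fails.

fails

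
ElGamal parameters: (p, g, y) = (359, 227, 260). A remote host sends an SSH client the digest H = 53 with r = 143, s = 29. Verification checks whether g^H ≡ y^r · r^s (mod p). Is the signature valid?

invalid

Left side g^H mod p:
Squares mod 359: 227^1≡227, 227^2≡192, 227^4≡246, 227^8≡204, 227^16≡331, 227^32≡66
53 = 32 + 16 + 4 + 1, so 227^53 ≡ 66·331·246·227 ≡ 329 (mod 359)
Right side y^r · r^s mod p:
Squares mod 359: 260^1≡260, 260^2≡108, 260^4≡176, 260^8≡102, 260^16≡352, 260^32≡49, 260^64≡247, 260^128≡338
143 = 128 + 8 + 4 + 2 + 1, so 260^143 ≡ 338·102·176·108·260 ≡ 314 (mod 359)
Squares mod 359: 143^1≡143, 143^2≡345, 143^4≡196, 143^8≡3, 143^16≡9
29 = 16 + 8 + 4 + 1, so 143^29 ≡ 9·3·196·143 ≡ 343 (mod 359)
314·343 = 107702 ≡ 2 (mod 359)
329 ≠ 2, so verification fails.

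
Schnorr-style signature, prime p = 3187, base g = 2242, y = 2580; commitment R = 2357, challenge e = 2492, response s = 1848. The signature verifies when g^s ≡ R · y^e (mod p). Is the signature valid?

valid

g^s mod p:
2242^2 = 5026564 ≡ 665
2242^4 ≡ 665^2 = 442225 ≡ 2419
2242^8 ≡ 2419^2 = 5851561 ≡ 229
2242^16 ≡ 229^2 = 52441 ≡ 1449
2242^32 ≡ 1449^2 = 2099601 ≡ 2555
2242^64 ≡ 2555^2 = 6528025 ≡ 1049
2242^128 ≡ 1049^2 = 1100401 ≡ 886
2242^256 ≡ 886^2 = 784996 ≡ 994
2242^512 ≡ 994^2 = 988036 ≡ 66
2242^1024 ≡ 66^2 = 4356 ≡ 1169
1848 = 1024 + 512 + 256 + 32 + 16 + 8, so 2242^1848 ≡ 1169·66·994·2555·1449·229 ≡ 1439 (mod 3187)
R · y^e mod p:
2580^2 = 6656400 ≡ 1944
2580^4 ≡ 1944^2 = 3779136 ≡ 2541
2580^8 ≡ 2541^2 = 6456681 ≡ 3006
2580^16 ≡ 3006^2 = 9036036 ≡ 891
2580^32 ≡ 891^2 = 793881 ≡ 318
2580^64 ≡ 318^2 = 101124 ≡ 2327
2580^128 ≡ 2327^2 = 5414929 ≡ 216
2580^256 ≡ 216^2 = 46656 ≡ 2038
2580^512 ≡ 2038^2 = 4153444 ≡ 783
2580^1024 ≡ 783^2 = 613089 ≡ 1185
2580^2048 ≡ 1185^2 = 1404225 ≡ 1945
2492 = 2048 + 256 + 128 + 32 + 16 + 8 + 4, so 2580^2492 ≡ 1945·2038·216·318·891·3006·2541 ≡ 2329 (mod 3187)
2357·2329 = 5489453 ≡ 1439 (mod 3187)
1439 ≡ 1439 (mod 3187); signature holds.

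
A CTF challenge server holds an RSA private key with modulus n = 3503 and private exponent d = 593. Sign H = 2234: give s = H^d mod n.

H^2 ≡ 2234^2 = 4990756 ≡ 2484
H^4 ≡ 2484^2 = 6170256 ≡ 1473
H^8 ≡ 1473^2 = 2169729 ≡ 1372
H^16 ≡ 1372^2 = 1882384 ≡ 1273
H^32 ≡ 1273^2 = 1620529 ≡ 2143
H^64 ≡ 2143^2 = 4592449 ≡ 16
H^128 ≡ 16^2 = 256
H^256 ≡ 256^2 = 65536 ≡ 2482
H^512 ≡ 2482^2 = 6160324 ≡ 2050
593 = 512 + 64 + 16 + 1, so H^593 ≡ 2050·16·1273·2234 ≡ 2364 (mod 3503)

2364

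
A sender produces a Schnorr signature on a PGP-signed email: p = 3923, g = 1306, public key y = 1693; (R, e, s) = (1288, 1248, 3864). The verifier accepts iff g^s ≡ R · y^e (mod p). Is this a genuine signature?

g^s mod p:
Squares mod 3923: 1306^1≡1306, 1306^2≡3054, 1306^4≡1945, 1306^8≡1253, 1306^16≡809, 1306^32≡3263, 1306^64≡147, 1306^128≡1994, 1306^256≡2037, 1306^512≡2758, 1306^1024≡3790, 1306^2048≡1997
3864 = 2048 + 1024 + 512 + 256 + 16 + 8, so 1306^3864 ≡ 1997·3790·2758·2037·809·1253 ≡ 698 (mod 3923)
R · y^e mod p:
Squares mod 3923: 1693^1≡1693, 1693^2≡2459, 1693^4≡1338, 1693^8≡1356, 1693^16≡2772, 1693^32≡2750, 1693^64≡2879, 1693^128≡3265, 1693^256≡1434, 1693^512≡704, 1693^1024≡1318
1248 = 1024 + 128 + 64 + 32, so 1693^1248 ≡ 1318·3265·2879·2750 ≡ 2693 (mod 3923)
1288·2693 = 3468584 ≡ 652 (mod 3923)
698 ≠ 652; the check fails.

forged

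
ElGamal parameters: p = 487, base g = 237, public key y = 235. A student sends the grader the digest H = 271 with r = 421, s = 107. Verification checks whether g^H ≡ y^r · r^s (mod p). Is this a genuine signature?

Left side g^H mod p:
237^271 mod 487 = 464
Right side y^r · r^s mod p:
235^421 mod 487 = 71
421^107 mod 487 = 26
71·26 = 1846 ≡ 385 (mod 487)
464 ≠ 385, so verification fails.

forged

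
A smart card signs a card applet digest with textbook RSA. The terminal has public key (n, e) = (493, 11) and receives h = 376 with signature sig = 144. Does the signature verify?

verifies

sig^2 ≡ 144^2 = 20736 ≡ 30
sig^4 ≡ 30^2 = 900 ≡ 407
sig^8 ≡ 407^2 = 165649 ≡ 1
11 = 8 + 2 + 1, so sig^11 ≡ 1·30·144 ≡ 376 (mod 493)
376 = h, so the signature checks out.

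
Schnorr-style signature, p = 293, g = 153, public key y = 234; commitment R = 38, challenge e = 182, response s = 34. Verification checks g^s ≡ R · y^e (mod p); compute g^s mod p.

226

Squares mod 293: 153^1≡153, 153^2≡262, 153^4≡82, 153^8≡278, 153^16≡225, 153^32≡229
34 = 32 + 2, so 153^34 ≡ 229·262 ≡ 226 (mod 293)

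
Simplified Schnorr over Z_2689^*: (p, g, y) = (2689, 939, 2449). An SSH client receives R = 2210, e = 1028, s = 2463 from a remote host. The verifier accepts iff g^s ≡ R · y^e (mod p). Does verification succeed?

fails

g^s mod p:
939^2 = 881721 ≡ 2418
939^4 ≡ 2418^2 = 5846724 ≡ 838
939^8 ≡ 838^2 = 702244 ≡ 415
939^16 ≡ 415^2 = 172225 ≡ 129
939^32 ≡ 129^2 = 16641 ≡ 507
939^64 ≡ 507^2 = 257049 ≡ 1594
939^128 ≡ 1594^2 = 2540836 ≡ 2420
939^256 ≡ 2420^2 = 5856400 ≡ 2447
939^512 ≡ 2447^2 = 5987809 ≡ 2095
939^1024 ≡ 2095^2 = 4389025 ≡ 577
939^2048 ≡ 577^2 = 332929 ≡ 2182
2463 = 2048 + 256 + 128 + 16 + 8 + 4 + 2 + 1, so 939^2463 ≡ 2182·2447·2420·129·415·838·2418·939 ≡ 432 (mod 2689)
R · y^e mod p:
2449^2 = 5997601 ≡ 1131
2449^4 ≡ 1131^2 = 1279161 ≡ 1886
2449^8 ≡ 1886^2 = 3556996 ≡ 2138
2449^16 ≡ 2138^2 = 4571044 ≡ 2433
2449^32 ≡ 2433^2 = 5919489 ≡ 1000
2449^64 ≡ 1000^2 = 1000000 ≡ 2381
2449^128 ≡ 2381^2 = 5669161 ≡ 749
2449^256 ≡ 749^2 = 561001 ≡ 1689
2449^512 ≡ 1689^2 = 2852721 ≡ 2381
2449^1024 ≡ 2381^2 = 5669161 ≡ 749
1028 = 1024 + 4, so 2449^1028 ≡ 749·1886 ≡ 889 (mod 2689)
2210·889 = 1964690 ≡ 1720 (mod 2689)
432 ≠ 1720; the check fails.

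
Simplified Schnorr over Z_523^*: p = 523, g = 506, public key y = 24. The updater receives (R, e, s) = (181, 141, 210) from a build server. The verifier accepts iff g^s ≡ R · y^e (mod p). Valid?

g^s mod p:
506^210 mod 523 = 134
R · y^e mod p:
24^141 mod 523 = 121
181·121 = 21901 ≡ 458 (mod 523)
134 ≠ 458; the check fails.

no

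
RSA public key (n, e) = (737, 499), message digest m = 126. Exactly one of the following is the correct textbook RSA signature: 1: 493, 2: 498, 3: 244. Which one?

Candidate 1: Squares mod 737: 493^1≡493, 493^2≡576, 493^4≡126, 493^8≡399, 493^16≡9, 493^32≡81, 493^64≡665, 493^128≡25, 493^256≡625; 499 = 256 + 128 + 64 + 32 + 16 + 2 + 1, so 493^499 ≡ 625·25·665·81·9·576·493 ≡ 126 (mod 737)
  → matches m = 126
Candidate 2: Squares mod 737: 498^1≡498, 498^2≡372, 498^4≡565, 498^8≡104, 498^16≡498, 498^32≡372, 498^64≡565, 498^128≡104, 498^256≡498; 499 = 256 + 128 + 64 + 32 + 16 + 2 + 1, so 498^499 ≡ 498·104·565·372·498·372·498 ≡ 565 (mod 737)
Candidate 3: Squares mod 737: 244^1≡244, 244^2≡576, 244^4≡126, 244^8≡399, 244^16≡9, 244^32≡81, 244^64≡665, 244^128≡25, 244^256≡625; 499 = 256 + 128 + 64 + 32 + 16 + 2 + 1, so 244^499 ≡ 625·25·665·81·9·576·244 ≡ 611 (mod 737)

1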